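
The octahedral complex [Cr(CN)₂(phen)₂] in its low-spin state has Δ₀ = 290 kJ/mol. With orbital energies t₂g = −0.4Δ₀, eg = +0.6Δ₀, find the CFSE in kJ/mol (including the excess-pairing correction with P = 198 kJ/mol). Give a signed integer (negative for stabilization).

-266

Ligand charges: 2×(-1) from CN⁻ and 2×(+0) from phen sum to -2; with overall charge +0, Cr is +2.
Cr sits in group 6; removing 2 electrons leaves Cr²⁺ with 6 − 2 = 4 d electrons.
Configuration: t₂g⁴ eg⁰.
The orbital stabilization is -1.6Δ₀ = -1.6 × 290 = -464 kJ/mol.
Relative to high-spin t₂g³ eg¹ (0 paired), the low-spin configuration has 1 additional pair, contributing +1 × 198 = +198 kJ/mol.
Net CFSE = -464 + 198 = -266 kJ/mol.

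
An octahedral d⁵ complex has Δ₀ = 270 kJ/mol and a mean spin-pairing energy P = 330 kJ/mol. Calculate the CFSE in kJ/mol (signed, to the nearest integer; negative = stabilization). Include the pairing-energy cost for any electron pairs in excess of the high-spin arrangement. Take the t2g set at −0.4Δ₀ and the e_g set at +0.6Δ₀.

Here Δ₀ < P (270 < 330), so the high-spin state is favoured.
Configuration: t2g^3 e_g^2.
Orbital CFSE = 0.0Δ₀ = 0.0 × 270 = 0 kJ/mol.
High-spin has no excess pairs, so no pairing correction applies.

0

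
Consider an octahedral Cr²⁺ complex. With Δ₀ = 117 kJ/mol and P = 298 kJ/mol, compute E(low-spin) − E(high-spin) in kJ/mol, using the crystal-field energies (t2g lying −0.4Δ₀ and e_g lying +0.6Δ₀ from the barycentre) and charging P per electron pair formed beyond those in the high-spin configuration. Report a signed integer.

181

Cr sits in group 6; removing 2 electrons leaves Cr²⁺ with 6 − 2 = 4 d electrons.
High-spin: t2g^3 e_g^1, CFSE = -0.6Δ₀ = -70 kJ/mol.
Low-spin t2g^4 e_g^0 gives -1.6Δ₀ = -187 kJ/mol, but forming 1 extra pair costs 1P = 298 kJ/mol, so E(LS) = -187 + 298 = 111 kJ/mol.
The difference is 111 − (-70) = 181 kJ/mol, so high-spin lies lower.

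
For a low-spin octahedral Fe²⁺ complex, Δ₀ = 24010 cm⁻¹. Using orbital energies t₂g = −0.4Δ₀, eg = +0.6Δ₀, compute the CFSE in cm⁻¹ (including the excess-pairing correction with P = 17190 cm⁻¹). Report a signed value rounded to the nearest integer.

Fe sits in group 8; removing 2 electrons leaves Fe²⁺ with 8 − 2 = 6 d electrons.
The d⁶ electrons fill as t₂g⁶ eg⁰.
Orbital CFSE = 6(-0.4) + 0(0.6) = -2.4Δ₀ = -2.4 × 24010 = -57624 cm⁻¹.
Relative to high-spin t₂g⁴ eg² (1 paired), the low-spin configuration has 2 additional pairs, contributing +2 × 17190 = +34380 cm⁻¹.
Combining: -57624 + 34380 = -23244 cm⁻¹.

-23244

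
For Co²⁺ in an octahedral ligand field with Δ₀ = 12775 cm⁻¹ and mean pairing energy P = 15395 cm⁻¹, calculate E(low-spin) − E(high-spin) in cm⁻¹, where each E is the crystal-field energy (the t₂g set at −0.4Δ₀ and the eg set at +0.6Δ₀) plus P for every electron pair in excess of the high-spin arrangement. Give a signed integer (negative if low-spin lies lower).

Co sits in group 9; removing 2 electrons leaves Co²⁺ with 9 − 2 = 7 d electrons.
High-spin: t₂g⁵ eg², CFSE = -0.8Δ₀ = -10220 cm⁻¹.
For low-spin the configuration is t₂g⁶ eg¹: orbital energy -1.8 × 12775 = -22995 cm⁻¹, and 1 additional pair relative to high-spin adds 15395 cm⁻¹, giving -7600 cm⁻¹.
Thus E(LS) − E(HS) = 2620 cm⁻¹.

2620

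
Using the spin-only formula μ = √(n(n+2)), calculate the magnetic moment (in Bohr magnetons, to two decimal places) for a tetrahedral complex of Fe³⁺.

Group 8 minus oxidation state +3 gives a d⁵ configuration for Fe³⁺.
Tetrahedral fields are weak (Δₜ ≈ 4/9 Δₒ), so electrons fill high-spin.
Configuration: e² t₂³ → 5 unpaired electrons.
μ(spin-only) = √[5(5+2)] = √35 ≈ 5.92 Bohr magnetons.

5.92 Bohr magnetons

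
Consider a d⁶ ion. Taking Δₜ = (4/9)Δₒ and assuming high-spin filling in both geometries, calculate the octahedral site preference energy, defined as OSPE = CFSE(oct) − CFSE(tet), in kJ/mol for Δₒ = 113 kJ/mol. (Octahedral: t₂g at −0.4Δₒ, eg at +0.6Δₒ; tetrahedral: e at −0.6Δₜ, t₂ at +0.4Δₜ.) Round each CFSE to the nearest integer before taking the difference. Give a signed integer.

Octahedral (high-spin): t2g^4 e_g^2, CFSE = 4(−0.4) + 2(+0.6) = -0.4Δₒ = -0.4 × 113 = -45 kJ/mol.
Tetrahedral e^3 t2^3 gives -0.6Δₜ = -0.6 × (4/9) × 113 = -30 kJ/mol.
OSPE = -45 − (-30) = -15 kJ/mol.

-15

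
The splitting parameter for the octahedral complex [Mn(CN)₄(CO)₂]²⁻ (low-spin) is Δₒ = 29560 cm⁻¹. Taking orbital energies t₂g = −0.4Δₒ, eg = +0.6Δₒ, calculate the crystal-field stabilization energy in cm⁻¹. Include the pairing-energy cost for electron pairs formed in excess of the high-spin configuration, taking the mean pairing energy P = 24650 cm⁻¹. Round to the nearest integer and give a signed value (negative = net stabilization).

Ligand charges: 4×(-1) from CN⁻ and 2×(+0) from CO sum to -4; with overall charge -2, Mn is +2.
Mn²⁺: group 7, so d-count = 7 − 2 = 5.
Electron filling gives t₂g⁵ eg⁰.
The orbital stabilization is -2.0Δₒ = -2.0 × 29560 = -59120 cm⁻¹.
Pairing penalty: 2 pairs vs 0 in the high-spin reference → 2 extra × P = 49300 cm⁻¹.
Combining: -59120 + 49300 = -9820 cm⁻¹.

-9820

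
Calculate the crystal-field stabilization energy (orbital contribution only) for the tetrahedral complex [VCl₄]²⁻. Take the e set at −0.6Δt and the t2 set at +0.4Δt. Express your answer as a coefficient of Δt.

-0.8 Δt

Each Cl⁻ contributes -1; 4 × (-1) = -4. With overall charge -2, V is in the +2 oxidation state.
V sits in group 5; removing 2 electrons leaves V²⁺ with 5 − 2 = 3 d electrons.
With tetrahedral geometry the complex is necessarily high-spin.
Configuration: e^2 t2^1.
CFSE = 2(-0.6Δt) + 1(0.4Δt) = -1.2Δt + 0.4Δt = -0.8Δt.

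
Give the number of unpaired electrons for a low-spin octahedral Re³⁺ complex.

2

Group 7 minus oxidation state +3 gives a d⁴ configuration for Re³⁺.
Configuration: t2g^4 e_g^0, giving 2 unpaired electrons.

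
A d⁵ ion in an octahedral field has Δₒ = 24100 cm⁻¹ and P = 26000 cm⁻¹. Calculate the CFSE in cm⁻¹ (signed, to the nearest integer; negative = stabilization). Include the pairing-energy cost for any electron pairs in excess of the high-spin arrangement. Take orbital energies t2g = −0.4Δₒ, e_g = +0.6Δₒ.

Since Δₒ = 24100 cm⁻¹ < P = 26000 cm⁻¹, the complex adopts the high-spin configuration.
That gives t2g^3 e_g^2.
Orbital CFSE = 0.0Δₒ = 0.0 × 24100 = 0 cm⁻¹.
High-spin has no excess pairs, so no pairing correction applies.

0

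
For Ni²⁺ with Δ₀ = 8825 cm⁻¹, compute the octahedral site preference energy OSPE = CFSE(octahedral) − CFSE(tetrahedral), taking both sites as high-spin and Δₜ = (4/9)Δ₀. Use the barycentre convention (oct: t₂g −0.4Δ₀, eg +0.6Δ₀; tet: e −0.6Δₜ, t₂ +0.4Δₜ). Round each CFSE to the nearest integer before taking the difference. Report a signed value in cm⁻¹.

Ni is in group 10, so Ni²⁺ is d⁸ (10 − 2 = 8).
Octahedral high-spin t₂g⁶ eg²: CFSE = -1.2 × 8825 = -10590 cm⁻¹.
Tetrahedral: e⁴ t₂⁴, CFSE = 4(−0.6) + 4(+0.4) = -0.8Δₜ = -0.8 × (4/9) × 8825 = -3138 cm⁻¹.
OSPE = CFSE(oct) − CFSE(tet) = -10590 − (-3138) = -7452 cm⁻¹.

-7452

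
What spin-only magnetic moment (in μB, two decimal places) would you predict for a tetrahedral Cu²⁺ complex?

Cu is in group 11, so Cu²⁺ is d⁹ (11 − 2 = 9).
Tetrahedral fields are weak (Δₜ ≈ 4/9 Δₒ), so electrons fill high-spin.
Configuration: e⁴ t₂⁵ → 1 unpaired electron.
μ(spin-only) = √[1(1+2)] = √3 ≈ 1.73 μB.

1.73 μB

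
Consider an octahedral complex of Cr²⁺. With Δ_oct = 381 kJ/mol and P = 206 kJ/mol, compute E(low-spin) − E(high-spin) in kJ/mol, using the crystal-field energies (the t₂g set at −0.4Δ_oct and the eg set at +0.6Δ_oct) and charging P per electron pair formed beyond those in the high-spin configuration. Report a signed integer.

-175

Group 6 minus oxidation state +2 gives a d⁴ configuration for Cr²⁺.
High-spin: t₂g³ eg¹, CFSE = -0.6Δ_oct = -229 kJ/mol.
Low-spin: t₂g⁴ eg⁰, orbital CFSE = -1.6Δ_oct = -610 kJ/mol; plus 1 excess pair × P = +206 kJ/mol; total -404 kJ/mol.
E(LS) − E(HS) = -404 − (-229) = -175 kJ/mol.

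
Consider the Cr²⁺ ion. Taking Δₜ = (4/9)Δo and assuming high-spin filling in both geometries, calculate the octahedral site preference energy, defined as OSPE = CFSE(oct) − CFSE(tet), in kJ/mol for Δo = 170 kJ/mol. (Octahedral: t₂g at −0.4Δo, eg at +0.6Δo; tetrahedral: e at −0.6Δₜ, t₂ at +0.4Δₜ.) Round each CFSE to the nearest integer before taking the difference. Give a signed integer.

-72

Cr is in group 6, so Cr²⁺ is d⁴ (6 − 2 = 4).
In an octahedral site d⁴ (HS) is t₂g³ eg¹, giving CFSE(oct) = -0.6Δo = -102 kJ/mol.
Tetrahedral: e² t₂², CFSE = 2(−0.6) + 2(+0.4) = -0.4Δₜ = -0.4 × (4/9) × 170 = -30 kJ/mol.
OSPE = CFSE(oct) − CFSE(tet) = -102 − (-30) = -72 kJ/mol.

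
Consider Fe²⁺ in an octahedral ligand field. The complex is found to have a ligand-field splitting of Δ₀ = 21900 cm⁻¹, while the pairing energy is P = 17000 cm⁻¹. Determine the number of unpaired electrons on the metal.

Fe is in group 8, so Fe²⁺ is d⁶ (8 − 2 = 6).
Here Δ₀ > P (21900 > 17000), so the low-spin state is favoured.
Filling d⁶ accordingly: t₂g⁶ eg⁰.
Unpaired electrons: 0.

0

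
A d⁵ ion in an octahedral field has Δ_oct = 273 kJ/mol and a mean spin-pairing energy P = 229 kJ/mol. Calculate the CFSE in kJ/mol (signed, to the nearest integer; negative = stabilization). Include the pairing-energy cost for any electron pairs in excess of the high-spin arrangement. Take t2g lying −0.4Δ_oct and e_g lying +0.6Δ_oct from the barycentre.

Here Δ_oct > P (273 > 229), so the low-spin state is favoured.
That gives t2g^5 e_g^0.
Orbital CFSE = -2.0Δ_oct = -2.0 × 273 = -546 kJ/mol.
Excess pairs vs high-spin: 2 − 0 = 2; pairing cost = +458 kJ/mol.
Net CFSE = -546 + 458 = -88 kJ/mol.

-88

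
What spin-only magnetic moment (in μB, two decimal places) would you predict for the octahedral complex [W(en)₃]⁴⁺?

en is neutral, so the +4 overall charge sits on W: oxidation state +4.
W sits in group 6; removing 4 electrons leaves W⁴⁺ with 6 − 4 = 2 d electrons.
Configuration: t₂g² eg⁰ → 2 unpaired electrons.
μ(spin-only) = √[2(2+2)] = √8 ≈ 2.83 μB.

2.83 μB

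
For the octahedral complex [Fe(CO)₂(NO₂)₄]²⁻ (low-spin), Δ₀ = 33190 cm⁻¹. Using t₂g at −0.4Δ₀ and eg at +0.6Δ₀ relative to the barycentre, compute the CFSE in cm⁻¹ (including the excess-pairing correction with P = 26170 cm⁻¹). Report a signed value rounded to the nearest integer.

Ligand charges: 2×(+0) from CO and 4×(-1) from NO₂⁻ sum to -4; with overall charge -2, Fe is +2.
Fe sits in group 8; removing 2 electrons leaves Fe²⁺ with 8 − 2 = 6 d electrons.
Configuration: t₂g⁶ eg⁰.
The orbital stabilization is -2.4Δ₀ = -2.4 × 33190 = -79656 cm⁻¹.
Relative to high-spin t₂g⁴ eg² (1 paired), the low-spin configuration has 2 additional pairs, contributing +2 × 26170 = +52340 cm⁻¹.
Combining: -79656 + 52340 = -27316 cm⁻¹.

-27316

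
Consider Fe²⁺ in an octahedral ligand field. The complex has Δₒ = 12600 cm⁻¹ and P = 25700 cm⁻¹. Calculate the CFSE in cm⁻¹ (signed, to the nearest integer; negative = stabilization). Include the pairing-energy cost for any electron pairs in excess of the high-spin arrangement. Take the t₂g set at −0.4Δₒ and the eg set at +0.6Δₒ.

Group 8 minus oxidation state +2 gives a d⁶ configuration for Fe²⁺.
Here Δₒ < P (12600 < 25700), so the high-spin state is favoured.
Filling d⁶ accordingly: t₂g⁴ eg².
Orbital CFSE = -0.4Δₒ = -0.4 × 12600 = -5040 cm⁻¹.
High-spin has no excess pairs, so no pairing correction applies.

-5040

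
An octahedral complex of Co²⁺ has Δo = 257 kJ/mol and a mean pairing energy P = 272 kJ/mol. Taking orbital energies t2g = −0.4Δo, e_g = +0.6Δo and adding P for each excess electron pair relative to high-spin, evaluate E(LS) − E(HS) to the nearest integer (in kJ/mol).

15

Co sits in group 9; removing 2 electrons leaves Co²⁺ with 9 − 2 = 7 d electrons.
High-spin: t2g^5 e_g^2, CFSE = -0.8Δo = -206 kJ/mol.
For low-spin the configuration is t2g^6 e_g^1: orbital energy -1.8 × 257 = -463 kJ/mol, and 1 additional pair relative to high-spin adds 272 kJ/mol, giving -191 kJ/mol.
The difference is -191 − (-206) = 15 kJ/mol, so high-spin lies lower.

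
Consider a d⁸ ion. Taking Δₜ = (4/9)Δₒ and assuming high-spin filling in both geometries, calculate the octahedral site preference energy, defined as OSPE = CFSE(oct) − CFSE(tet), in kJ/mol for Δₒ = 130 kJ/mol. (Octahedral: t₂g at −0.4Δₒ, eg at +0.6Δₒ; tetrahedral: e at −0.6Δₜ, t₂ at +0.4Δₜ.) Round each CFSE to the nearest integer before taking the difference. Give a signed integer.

-110

In an octahedral site d⁸ (HS) is t₂g⁶ eg², giving CFSE(oct) = -1.2Δₒ = -156 kJ/mol.
Tetrahedral: e⁴ t₂⁴, CFSE = 4(−0.6) + 4(+0.4) = -0.8Δₜ = -0.8 × (4/9) × 130 = -46 kJ/mol.
Subtracting, OSPE = -156 − (-46) = -110 kJ/mol.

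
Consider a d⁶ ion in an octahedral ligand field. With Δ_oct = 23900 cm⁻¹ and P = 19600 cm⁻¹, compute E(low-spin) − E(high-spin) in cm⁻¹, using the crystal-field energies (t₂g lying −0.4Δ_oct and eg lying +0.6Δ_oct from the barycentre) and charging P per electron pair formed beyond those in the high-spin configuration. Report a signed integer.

-8600

In the high-spin limit (t₂g⁴ eg²) the orbital term is -0.4Δ_oct = -9560 cm⁻¹, with no excess pairing.
Low-spin t₂g⁶ eg⁰ gives -2.4Δ_oct = -57360 cm⁻¹, but forming 2 extra pairs costs 2P = 39200 cm⁻¹, so E(LS) = -57360 + 39200 = -18160 cm⁻¹.
Thus E(LS) − E(HS) = -8600 cm⁻¹.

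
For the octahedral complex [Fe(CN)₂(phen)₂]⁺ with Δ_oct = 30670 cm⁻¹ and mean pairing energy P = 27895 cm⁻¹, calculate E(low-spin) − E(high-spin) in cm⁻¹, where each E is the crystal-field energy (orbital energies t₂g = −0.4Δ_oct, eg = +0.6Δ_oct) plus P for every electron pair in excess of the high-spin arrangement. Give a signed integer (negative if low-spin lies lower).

-5550

Ligand charges: 2×(-1) from CN⁻ and 2×(+0) from phen sum to -2; with overall charge +1, Fe is +3.
Fe³⁺: group 8, so d-count = 8 − 3 = 5.
High-spin: t₂g³ eg², CFSE = 0.0Δ_oct = 0 cm⁻¹.
For low-spin the configuration is t₂g⁵ eg⁰: orbital energy -2.0 × 30670 = -61340 cm⁻¹, and 2 additional pairs relative to high-spin add 55790 cm⁻¹, giving -5550 cm⁻¹.
The difference is -5550 − (0) = -5550 cm⁻¹, so low-spin lies lower.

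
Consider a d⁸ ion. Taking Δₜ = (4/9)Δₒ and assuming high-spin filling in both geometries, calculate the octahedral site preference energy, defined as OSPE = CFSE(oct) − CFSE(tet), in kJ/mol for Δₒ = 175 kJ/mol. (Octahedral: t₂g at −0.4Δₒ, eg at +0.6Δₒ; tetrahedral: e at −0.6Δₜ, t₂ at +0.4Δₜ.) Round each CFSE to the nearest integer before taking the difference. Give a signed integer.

Octahedral high-spin t2g^6 e_g^2: CFSE = -1.2 × 175 = -210 kJ/mol.
Tetrahedral: e^4 t2^4, CFSE = 4(−0.6) + 4(+0.4) = -0.8Δₜ = -0.8 × (4/9) × 175 = -62 kJ/mol.
Subtracting, OSPE = -210 − (-62) = -148 kJ/mol.

-148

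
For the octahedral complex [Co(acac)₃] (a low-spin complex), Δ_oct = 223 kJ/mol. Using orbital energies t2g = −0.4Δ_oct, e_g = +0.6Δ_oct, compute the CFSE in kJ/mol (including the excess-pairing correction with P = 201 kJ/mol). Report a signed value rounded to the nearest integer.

-133

Each acac⁻ contributes -1; 3 × (-1) = -3. With overall charge +0, Co is in the +3 oxidation state.
Co is in group 9, so Co³⁺ is d⁶ (9 − 3 = 6).
Configuration: t2g^6 e_g^0.
Orbital CFSE = 6(-0.4) + 0(0.6) = -2.4Δ_oct = -2.4 × 223 = -535 kJ/mol.
Pairing penalty: 3 pairs vs 1 in the high-spin reference → 2 extra × P = 402 kJ/mol.
Combining: -535 + 402 = -133 kJ/mol.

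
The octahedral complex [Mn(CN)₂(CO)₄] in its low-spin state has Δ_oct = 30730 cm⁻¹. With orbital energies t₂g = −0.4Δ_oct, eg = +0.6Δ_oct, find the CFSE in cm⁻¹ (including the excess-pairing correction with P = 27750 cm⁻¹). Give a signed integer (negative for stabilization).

Ligand charges: 2×(-1) from CN⁻ and 4×(+0) from CO sum to -2; with overall charge +0, Mn is +2.
Mn²⁺: group 7, so d-count = 7 − 2 = 5.
Configuration: t₂g⁵ eg⁰.
CFSE(orbital) = 5×(-0.4Δ_oct) + 0×(0.6Δ_oct) = -2.0Δ_oct; with Δ_oct = 30730 cm⁻¹ that is -61460 cm⁻¹.
Relative to high-spin t₂g³ eg² (0 paired), the low-spin configuration has 2 additional pairs, contributing +2 × 27750 = +55500 cm⁻¹.
Combining: -61460 + 55500 = -5960 cm⁻¹.

-5960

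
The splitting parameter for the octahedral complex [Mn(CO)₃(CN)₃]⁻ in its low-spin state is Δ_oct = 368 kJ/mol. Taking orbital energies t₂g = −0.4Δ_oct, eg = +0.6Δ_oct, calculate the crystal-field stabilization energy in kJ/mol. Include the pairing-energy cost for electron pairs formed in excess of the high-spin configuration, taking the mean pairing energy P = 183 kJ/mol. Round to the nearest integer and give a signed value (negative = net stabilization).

-370

Ligand charges: 3×(+0) from CO and 3×(-1) from CN⁻ sum to -3; with overall charge -1, Mn is +2.
Group 7 minus oxidation state +2 gives a d⁵ configuration for Mn²⁺.
Configuration: t₂g⁵ eg⁰.
Orbital CFSE = 5(-0.4) + 0(0.6) = -2.0Δ_oct = -2.0 × 368 = -736 kJ/mol.
Relative to high-spin t₂g³ eg² (0 paired), the low-spin configuration has 2 additional pairs, contributing +2 × 183 = +366 kJ/mol.
Overall CFSE = -736 + 366 = -370 kJ/mol.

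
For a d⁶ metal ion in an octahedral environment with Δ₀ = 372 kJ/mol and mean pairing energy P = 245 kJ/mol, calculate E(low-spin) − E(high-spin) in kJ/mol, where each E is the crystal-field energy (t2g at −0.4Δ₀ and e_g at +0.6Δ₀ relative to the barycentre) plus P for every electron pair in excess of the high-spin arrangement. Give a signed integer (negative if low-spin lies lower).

High-spin: t2g^4 e_g^2, CFSE = -0.4Δ₀ = -149 kJ/mol.
Low-spin t2g^6 e_g^0 gives -2.4Δ₀ = -893 kJ/mol, but forming 2 extra pairs costs 2P = 490 kJ/mol, so E(LS) = -893 + 490 = -403 kJ/mol.
Thus E(LS) − E(HS) = -254 kJ/mol.

-254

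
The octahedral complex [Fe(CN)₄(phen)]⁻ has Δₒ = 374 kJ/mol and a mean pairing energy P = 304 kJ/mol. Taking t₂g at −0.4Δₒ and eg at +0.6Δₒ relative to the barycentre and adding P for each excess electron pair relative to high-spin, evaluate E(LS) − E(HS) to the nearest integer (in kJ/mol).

-140

Ligand charges: 4×(-1) from CN⁻ and 1×(+0) from phen sum to -4; with overall charge -1, Fe is +3.
Fe is in group 8, so Fe³⁺ is d⁵ (8 − 3 = 5).
High-spin: t₂g³ eg², CFSE = 0.0Δₒ = 0 kJ/mol.
Low-spin t₂g⁵ eg⁰ gives -2.0Δₒ = -748 kJ/mol, but forming 2 extra pairs costs 2P = 608 kJ/mol, so E(LS) = -748 + 608 = -140 kJ/mol.
Thus E(LS) − E(HS) = -140 kJ/mol.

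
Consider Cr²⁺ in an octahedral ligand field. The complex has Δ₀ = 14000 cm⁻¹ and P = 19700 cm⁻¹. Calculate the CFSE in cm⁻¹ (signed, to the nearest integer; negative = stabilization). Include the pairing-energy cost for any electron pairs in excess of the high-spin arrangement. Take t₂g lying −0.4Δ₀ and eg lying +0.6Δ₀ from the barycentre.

Cr is in group 6, so Cr²⁺ is d⁴ (6 − 2 = 4).
Since Δ₀ = 14000 cm⁻¹ < P = 19700 cm⁻¹, the complex adopts the high-spin configuration.
Filling d⁴ accordingly: t₂g³ eg¹.
Orbital CFSE = -0.6Δ₀ = -0.6 × 14000 = -8400 cm⁻¹.
High-spin has no excess pairs, so no pairing correction applies.

-8400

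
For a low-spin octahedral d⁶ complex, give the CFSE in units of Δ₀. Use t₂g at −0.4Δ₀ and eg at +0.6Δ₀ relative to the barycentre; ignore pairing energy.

Configuration: t₂g⁶ eg⁰.
CFSE = 6(-0.4Δ₀) + 0(0.6Δ₀) = -2.4Δ₀ + 0.0Δ₀ = -2.4Δ₀.

-2.4 Δ₀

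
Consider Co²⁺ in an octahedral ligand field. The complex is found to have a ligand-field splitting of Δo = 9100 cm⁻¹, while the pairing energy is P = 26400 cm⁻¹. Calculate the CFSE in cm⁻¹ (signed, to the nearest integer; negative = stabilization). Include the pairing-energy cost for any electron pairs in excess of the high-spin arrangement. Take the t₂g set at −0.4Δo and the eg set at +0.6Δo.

-7280

Co²⁺: group 9, so d-count = 9 − 2 = 7.
Here Δo < P (9100 < 26400), so the high-spin state is favoured.
That gives t₂g⁵ eg².
Orbital CFSE = -0.8Δo = -0.8 × 9100 = -7280 cm⁻¹.
High-spin has no excess pairs, so no pairing correction applies.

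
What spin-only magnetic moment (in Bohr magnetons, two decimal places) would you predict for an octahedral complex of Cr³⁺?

3.87 Bohr magnetons

Cr³⁺: group 6, so d-count = 6 − 3 = 3.
Configuration: t₂g³ eg⁰ → 3 unpaired electrons.
μ(spin-only) = √[3(3+2)] = √15 ≈ 3.87 Bohr magnetons.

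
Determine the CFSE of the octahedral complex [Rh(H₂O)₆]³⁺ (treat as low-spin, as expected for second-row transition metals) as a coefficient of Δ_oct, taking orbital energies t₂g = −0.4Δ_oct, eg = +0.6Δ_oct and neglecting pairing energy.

-2.4 Δ_oct

H₂O is neutral, so the +3 overall charge sits on Rh: oxidation state +3.
Rh³⁺: group 9, so d-count = 9 − 3 = 6.
Configuration: t₂g⁶ eg⁰.
CFSE = 6(-0.4Δ_oct) + 0(0.6Δ_oct) = -2.4Δ_oct + 0.0Δ_oct = -2.4Δ_oct.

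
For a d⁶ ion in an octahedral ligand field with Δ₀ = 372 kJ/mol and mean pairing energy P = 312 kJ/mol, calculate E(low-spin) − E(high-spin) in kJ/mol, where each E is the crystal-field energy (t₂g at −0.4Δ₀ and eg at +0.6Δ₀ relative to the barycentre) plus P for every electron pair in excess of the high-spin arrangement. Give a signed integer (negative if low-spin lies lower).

High-spin: t₂g⁴ eg², CFSE = -0.4Δ₀ = -149 kJ/mol.
Low-spin: t₂g⁶ eg⁰, orbital CFSE = -2.4Δ₀ = -893 kJ/mol; plus 2 excess pairs × P = +624 kJ/mol; total -269 kJ/mol.
E(LS) − E(HS) = -269 − (-149) = -120 kJ/mol.

-120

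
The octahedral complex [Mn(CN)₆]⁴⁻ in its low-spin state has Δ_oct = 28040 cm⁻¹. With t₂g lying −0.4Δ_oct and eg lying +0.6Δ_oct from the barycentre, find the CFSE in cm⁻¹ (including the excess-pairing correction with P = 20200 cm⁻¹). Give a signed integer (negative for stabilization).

Each CN⁻ contributes -1; 6 × (-1) = -6. With overall charge -4, Mn is in the +2 oxidation state.
Mn is in group 7, so Mn²⁺ is d⁵ (7 − 2 = 5).
Electron filling gives t₂g⁵ eg⁰.
Orbital CFSE = 5(-0.4) + 0(0.6) = -2.0Δ_oct = -2.0 × 28040 = -56080 cm⁻¹.
Relative to high-spin t₂g³ eg² (0 paired), the low-spin configuration has 2 additional pairs, contributing +2 × 20200 = +40400 cm⁻¹.
Combining: -56080 + 40400 = -15680 cm⁻¹.

-15680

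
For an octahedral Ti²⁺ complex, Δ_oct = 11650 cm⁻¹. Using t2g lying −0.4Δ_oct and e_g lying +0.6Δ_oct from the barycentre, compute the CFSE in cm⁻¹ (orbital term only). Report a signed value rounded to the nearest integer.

Ti is in group 4, so Ti²⁺ is d² (4 − 2 = 2).
Configuration: t2g^2 e_g^0.
The orbital stabilization is -0.8Δ_oct = -0.8 × 11650 = -9320 cm⁻¹.

-9320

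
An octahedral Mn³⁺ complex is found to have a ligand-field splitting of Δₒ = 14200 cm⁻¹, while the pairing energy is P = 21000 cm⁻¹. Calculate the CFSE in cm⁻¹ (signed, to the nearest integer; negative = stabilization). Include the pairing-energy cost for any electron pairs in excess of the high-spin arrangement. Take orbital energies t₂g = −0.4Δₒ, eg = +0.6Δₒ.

-8520

Mn³⁺: group 7, so d-count = 7 − 3 = 4.
Here Δₒ < P (14200 < 21000), so the high-spin state is favoured.
Filling d⁴ accordingly: t₂g³ eg¹.
Orbital CFSE = -0.6Δₒ = -0.6 × 14200 = -8520 cm⁻¹.
High-spin has no excess pairs, so no pairing correction applies.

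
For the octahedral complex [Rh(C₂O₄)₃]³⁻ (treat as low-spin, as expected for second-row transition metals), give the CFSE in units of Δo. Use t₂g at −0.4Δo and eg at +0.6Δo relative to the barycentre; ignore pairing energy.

Each C₂O₄²⁻ contributes -2; 3 × (-2) = -6. With overall charge -3, Rh is in the +3 oxidation state.
Rh is in group 9, so Rh³⁺ is d⁶ (9 − 3 = 6).
Configuration: t₂g⁶ eg⁰.
CFSE = 6(-0.4Δo) + 0(0.6Δo) = -2.4Δo + 0.0Δo = -2.4Δo.

-2.4 Δo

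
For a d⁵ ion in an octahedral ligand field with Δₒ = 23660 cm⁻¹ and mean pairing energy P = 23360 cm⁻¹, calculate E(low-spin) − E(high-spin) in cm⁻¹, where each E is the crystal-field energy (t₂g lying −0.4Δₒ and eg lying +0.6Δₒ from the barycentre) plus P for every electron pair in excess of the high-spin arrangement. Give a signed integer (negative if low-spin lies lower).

-600

In the high-spin limit (t₂g³ eg²) the orbital term is 0.0Δₒ = 0 cm⁻¹, with no excess pairing.
Low-spin t₂g⁵ eg⁰ gives -2.0Δₒ = -47320 cm⁻¹, but forming 2 extra pairs costs 2P = 46720 cm⁻¹, so E(LS) = -47320 + 46720 = -600 cm⁻¹.
E(LS) − E(HS) = -600 − (0) = -600 cm⁻¹.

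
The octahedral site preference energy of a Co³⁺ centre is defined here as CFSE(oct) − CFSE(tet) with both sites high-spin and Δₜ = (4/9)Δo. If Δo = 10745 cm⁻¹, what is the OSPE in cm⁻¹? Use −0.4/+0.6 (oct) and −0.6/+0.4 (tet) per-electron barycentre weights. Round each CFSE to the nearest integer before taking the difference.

-1433

Co³⁺: group 9, so d-count = 9 − 3 = 6.
Octahedral (high-spin): t₂g⁴ eg², CFSE = 4(−0.4) + 2(+0.6) = -0.4Δo = -0.4 × 10745 = -4298 cm⁻¹.
Tetrahedral e³ t₂³ gives -0.6Δₜ = -0.6 × (4/9) × 10745 = -2865 cm⁻¹.
OSPE = CFSE(oct) − CFSE(tet) = -4298 − (-2865) = -1433 cm⁻¹.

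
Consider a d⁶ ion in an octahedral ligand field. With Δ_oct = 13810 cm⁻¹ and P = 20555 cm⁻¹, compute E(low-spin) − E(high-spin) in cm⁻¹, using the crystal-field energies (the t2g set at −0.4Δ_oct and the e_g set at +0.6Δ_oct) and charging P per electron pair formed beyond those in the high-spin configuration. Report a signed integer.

13490

High-spin d⁶ fills as t2g^4 e_g^2 with CFSE 4(−0.4) + 2(+0.6) = -0.4Δ_oct = -5524 cm⁻¹.
Low-spin: t2g^6 e_g^0, orbital CFSE = -2.4Δ_oct = -33144 cm⁻¹; plus 2 excess pairs × P = +41110 cm⁻¹; total 7966 cm⁻¹.
The difference is 7966 − (-5524) = 13490 cm⁻¹, so high-spin lies lower.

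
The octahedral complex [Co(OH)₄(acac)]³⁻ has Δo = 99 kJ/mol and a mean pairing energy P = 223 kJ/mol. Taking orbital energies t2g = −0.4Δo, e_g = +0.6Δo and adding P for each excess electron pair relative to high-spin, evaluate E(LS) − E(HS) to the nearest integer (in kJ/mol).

Ligand charges: 4×(-1) from OH⁻ and 1×(-1) from acac⁻ sum to -5; with overall charge -3, Co is +2.
Co is in group 9, so Co²⁺ is d⁷ (9 − 2 = 7).
High-spin d⁷ fills as t2g^5 e_g^2 with CFSE 5(−0.4) + 2(+0.6) = -0.8Δo = -79 kJ/mol.
For low-spin the configuration is t2g^6 e_g^1: orbital energy -1.8 × 99 = -178 kJ/mol, and 1 additional pair relative to high-spin adds 223 kJ/mol, giving 45 kJ/mol.
The difference is 45 − (-79) = 124 kJ/mol, so high-spin lies lower.

124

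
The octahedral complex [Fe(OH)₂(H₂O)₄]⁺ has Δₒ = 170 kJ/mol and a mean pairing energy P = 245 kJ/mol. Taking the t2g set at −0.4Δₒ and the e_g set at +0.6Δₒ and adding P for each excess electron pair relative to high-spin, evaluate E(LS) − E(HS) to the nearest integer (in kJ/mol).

150

Ligand charges: 2×(-1) from OH⁻ and 4×(+0) from H₂O sum to -2; with overall charge +1, Fe is +3.
Fe³⁺: group 8, so d-count = 8 − 3 = 5.
In the high-spin limit (t2g^3 e_g^2) the orbital term is 0.0Δₒ = 0 kJ/mol, with no excess pairing.
Low-spin: t2g^5 e_g^0, orbital CFSE = -2.0Δₒ = -340 kJ/mol; plus 2 excess pairs × P = +490 kJ/mol; total 150 kJ/mol.
E(LS) − E(HS) = 150 − (0) = 150 kJ/mol.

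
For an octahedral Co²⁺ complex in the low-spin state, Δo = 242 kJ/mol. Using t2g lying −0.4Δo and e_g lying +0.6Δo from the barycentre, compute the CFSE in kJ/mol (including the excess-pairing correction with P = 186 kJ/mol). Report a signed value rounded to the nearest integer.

Group 9 minus oxidation state +2 gives a d⁷ configuration for Co²⁺.
The d⁷ electrons fill as t2g^6 e_g^1.
The orbital stabilization is -1.8Δo = -1.8 × 242 = -436 kJ/mol.
Relative to high-spin t2g^5 e_g^2 (2 paired), the low-spin configuration has 1 additional pair, contributing +1 × 186 = +186 kJ/mol.
Overall CFSE = -436 + 186 = -250 kJ/mol.

-250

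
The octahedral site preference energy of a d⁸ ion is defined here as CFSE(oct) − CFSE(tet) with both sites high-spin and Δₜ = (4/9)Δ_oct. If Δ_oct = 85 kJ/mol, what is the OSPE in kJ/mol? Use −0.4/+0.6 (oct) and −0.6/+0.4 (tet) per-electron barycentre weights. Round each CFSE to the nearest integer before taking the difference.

Octahedral high-spin t₂g⁶ eg²: CFSE = -1.2 × 85 = -102 kJ/mol.
Tetrahedral: e⁴ t₂⁴, CFSE = 4(−0.6) + 4(+0.4) = -0.8Δₜ = -0.8 × (4/9) × 85 = -30 kJ/mol.
Subtracting, OSPE = -102 − (-30) = -72 kJ/mol.

-72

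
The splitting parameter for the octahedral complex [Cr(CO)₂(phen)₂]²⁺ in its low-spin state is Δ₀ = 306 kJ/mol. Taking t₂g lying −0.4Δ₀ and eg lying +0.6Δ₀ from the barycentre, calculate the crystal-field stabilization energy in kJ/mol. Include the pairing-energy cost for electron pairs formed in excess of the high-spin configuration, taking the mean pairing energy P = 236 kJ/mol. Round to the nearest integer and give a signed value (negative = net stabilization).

Ligand charges: 2×(+0) from CO and 2×(+0) from phen sum to +0; with overall charge +2, Cr is +2.
Cr sits in group 6; removing 2 electrons leaves Cr²⁺ with 6 − 2 = 4 d electrons.
Configuration: t₂g⁴ eg⁰.
CFSE(orbital) = 4×(-0.4Δ₀) + 0×(0.6Δ₀) = -1.6Δ₀; with Δ₀ = 306 kJ/mol that is -490 kJ/mol.
High-spin d⁴ would be t₂g³ eg¹ with 0 pairs; low-spin has 1, so 1 excess pair costs +1P = +236 kJ/mol.
Net CFSE = -490 + 236 = -254 kJ/mol.

-254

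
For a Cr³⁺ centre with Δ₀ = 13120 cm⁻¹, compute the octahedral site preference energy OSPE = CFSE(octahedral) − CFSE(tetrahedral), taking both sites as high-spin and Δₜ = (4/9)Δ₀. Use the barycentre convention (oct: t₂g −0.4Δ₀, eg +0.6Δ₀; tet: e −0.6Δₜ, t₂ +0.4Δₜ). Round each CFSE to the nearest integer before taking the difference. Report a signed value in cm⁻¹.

-11079

Cr sits in group 6; removing 3 electrons leaves Cr³⁺ with 6 − 3 = 3 d electrons.
Octahedral (high-spin): t2g^3 e_g^0, CFSE = 3(−0.4) + 0(+0.6) = -1.2Δ₀ = -1.2 × 13120 = -15744 cm⁻¹.
Tetrahedral e^2 t2^1 gives -0.8Δₜ = -0.8 × (4/9) × 13120 = -4665 cm⁻¹.
Subtracting, OSPE = -15744 − (-4665) = -11079 cm⁻¹.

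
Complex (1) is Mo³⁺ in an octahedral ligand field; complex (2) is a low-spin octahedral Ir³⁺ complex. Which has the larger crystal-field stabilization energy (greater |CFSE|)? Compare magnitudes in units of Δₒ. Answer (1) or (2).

(1): Mo sits in group 6; removing 3 electrons leaves Mo³⁺ with 6 − 3 = 3 d electrons; t₂g³ eg⁰, CFSE = -1.2Δₒ.
(2): Ir³⁺: group 9, so d-count = 9 − 3 = 6; t2g^6 e_g^0, CFSE = -2.4Δₒ.
So (2) has the larger |CFSE|.

(2)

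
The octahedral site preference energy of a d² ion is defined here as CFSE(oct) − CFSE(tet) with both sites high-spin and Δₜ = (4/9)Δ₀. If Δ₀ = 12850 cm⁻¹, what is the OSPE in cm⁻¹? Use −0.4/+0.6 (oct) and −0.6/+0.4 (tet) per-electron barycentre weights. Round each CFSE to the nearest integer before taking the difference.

-3427

Octahedral high-spin t₂g² eg⁰: CFSE = -0.8 × 12850 = -10280 cm⁻¹.
Tetrahedral e² t₂⁰ gives -1.2Δₜ = -1.2 × (4/9) × 12850 = -6853 cm⁻¹.
OSPE = -10280 − (-6853) = -3427 cm⁻¹.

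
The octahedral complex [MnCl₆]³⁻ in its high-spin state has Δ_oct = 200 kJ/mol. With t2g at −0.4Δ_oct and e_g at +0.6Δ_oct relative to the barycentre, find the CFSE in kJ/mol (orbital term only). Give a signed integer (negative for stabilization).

Each Cl⁻ contributes -1; 6 × (-1) = -6. With overall charge -3, Mn is in the +3 oxidation state.
Mn³⁺: group 7, so d-count = 7 − 3 = 4.
The d⁴ electrons fill as t2g^3 e_g^1.
Orbital CFSE = 3(-0.4) + 1(0.6) = -0.6Δ_oct = -0.6 × 200 = -120 kJ/mol.

-120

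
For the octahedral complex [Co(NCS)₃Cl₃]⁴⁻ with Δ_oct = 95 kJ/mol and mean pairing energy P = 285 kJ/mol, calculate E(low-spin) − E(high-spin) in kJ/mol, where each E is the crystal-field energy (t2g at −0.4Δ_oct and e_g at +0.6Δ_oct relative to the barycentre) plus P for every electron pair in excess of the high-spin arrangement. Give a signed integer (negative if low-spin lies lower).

Ligand charges: 3×(-1) from NCS⁻ and 3×(-1) from Cl⁻ sum to -6; with overall charge -4, Co is +2.
Group 9 minus oxidation state +2 gives a d⁷ configuration for Co²⁺.
High-spin: t2g^5 e_g^2, CFSE = -0.8Δ_oct = -76 kJ/mol.
For low-spin the configuration is t2g^6 e_g^1: orbital energy -1.8 × 95 = -171 kJ/mol, and 1 additional pair relative to high-spin adds 285 kJ/mol, giving 114 kJ/mol.
E(LS) − E(HS) = 114 − (-76) = 190 kJ/mol.

190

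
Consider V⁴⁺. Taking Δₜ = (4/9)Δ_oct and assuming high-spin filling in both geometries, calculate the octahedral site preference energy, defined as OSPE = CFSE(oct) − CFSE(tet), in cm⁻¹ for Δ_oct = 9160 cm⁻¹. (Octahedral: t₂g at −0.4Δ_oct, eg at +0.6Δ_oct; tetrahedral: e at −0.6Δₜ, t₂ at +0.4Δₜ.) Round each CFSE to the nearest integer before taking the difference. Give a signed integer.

-1221

V⁴⁺: group 5, so d-count = 5 − 4 = 1.
Octahedral (high-spin): t₂g¹ eg⁰, CFSE = 1(−0.4) + 0(+0.6) = -0.4Δ_oct = -0.4 × 9160 = -3664 cm⁻¹.
Tetrahedral: e¹ t₂⁰, CFSE = 1(−0.6) + 0(+0.4) = -0.6Δₜ = -0.6 × (4/9) × 9160 = -2443 cm⁻¹.
Subtracting, OSPE = -3664 − (-2443) = -1221 cm⁻¹.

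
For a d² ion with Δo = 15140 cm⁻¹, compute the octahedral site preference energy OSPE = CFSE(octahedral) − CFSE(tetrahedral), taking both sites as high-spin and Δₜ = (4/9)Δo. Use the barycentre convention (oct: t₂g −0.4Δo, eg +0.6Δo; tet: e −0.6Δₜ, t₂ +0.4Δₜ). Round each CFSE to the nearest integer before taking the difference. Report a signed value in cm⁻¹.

-4037

Octahedral high-spin t₂g² eg⁰: CFSE = -0.8 × 15140 = -12112 cm⁻¹.
Tetrahedral e² t₂⁰ gives -1.2Δₜ = -1.2 × (4/9) × 15140 = -8075 cm⁻¹.
Subtracting, OSPE = -12112 − (-8075) = -4037 cm⁻¹.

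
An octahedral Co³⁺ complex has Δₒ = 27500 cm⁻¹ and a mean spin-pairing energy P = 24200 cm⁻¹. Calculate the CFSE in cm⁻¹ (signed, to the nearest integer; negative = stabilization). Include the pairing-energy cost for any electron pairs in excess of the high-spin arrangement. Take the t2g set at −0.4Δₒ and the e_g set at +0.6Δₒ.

-17600

Group 9 minus oxidation state +3 gives a d⁶ configuration for Co³⁺.
With Δₒ > P the complex is low-spin.
Configuration: t2g^6 e_g^0.
Orbital CFSE = -2.4Δₒ = -2.4 × 27500 = -66000 cm⁻¹.
Excess pairs vs high-spin: 3 − 1 = 2; pairing cost = +48400 cm⁻¹.
Net CFSE = -66000 + 48400 = -17600 cm⁻¹.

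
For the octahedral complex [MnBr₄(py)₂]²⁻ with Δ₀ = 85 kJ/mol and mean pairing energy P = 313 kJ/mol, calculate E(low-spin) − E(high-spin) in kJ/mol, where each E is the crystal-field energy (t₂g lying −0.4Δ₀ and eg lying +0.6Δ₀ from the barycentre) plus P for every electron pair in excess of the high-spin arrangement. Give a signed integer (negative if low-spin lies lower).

Ligand charges: 4×(-1) from Br⁻ and 2×(+0) from py sum to -4; with overall charge -2, Mn is +2.
Mn²⁺: group 7, so d-count = 7 − 2 = 5.
In the high-spin limit (t₂g³ eg²) the orbital term is 0.0Δ₀ = 0 kJ/mol, with no excess pairing.
Low-spin: t₂g⁵ eg⁰, orbital CFSE = -2.0Δ₀ = -170 kJ/mol; plus 2 excess pairs × P = +626 kJ/mol; total 456 kJ/mol.
Thus E(LS) − E(HS) = 456 kJ/mol.

456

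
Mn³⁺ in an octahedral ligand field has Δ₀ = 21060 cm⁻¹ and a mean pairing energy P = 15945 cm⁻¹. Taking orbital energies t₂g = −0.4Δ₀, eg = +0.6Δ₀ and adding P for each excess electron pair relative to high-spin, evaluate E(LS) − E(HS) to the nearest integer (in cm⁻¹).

-5115

Group 7 minus oxidation state +3 gives a d⁴ configuration for Mn³⁺.
High-spin: t₂g³ eg¹, CFSE = -0.6Δ₀ = -12636 cm⁻¹.
Low-spin: t₂g⁴ eg⁰, orbital CFSE = -1.6Δ₀ = -33696 cm⁻¹; plus 1 excess pair × P = +15945 cm⁻¹; total -17751 cm⁻¹.
The difference is -17751 − (-12636) = -5115 cm⁻¹, so low-spin lies lower.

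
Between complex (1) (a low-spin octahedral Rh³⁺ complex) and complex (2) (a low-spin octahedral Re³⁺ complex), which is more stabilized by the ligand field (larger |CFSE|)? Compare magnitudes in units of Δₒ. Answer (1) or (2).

(1)

(1): Rh sits in group 9; removing 3 electrons leaves Rh³⁺ with 9 − 3 = 6 d electrons; t2g^6 e_g^0, CFSE = -2.4Δₒ.
(2): Re is in group 7, so Re³⁺ is d⁴ (7 − 3 = 4); t₂g⁴ eg⁰, CFSE = -1.6Δₒ.
So (1) has the larger |CFSE|.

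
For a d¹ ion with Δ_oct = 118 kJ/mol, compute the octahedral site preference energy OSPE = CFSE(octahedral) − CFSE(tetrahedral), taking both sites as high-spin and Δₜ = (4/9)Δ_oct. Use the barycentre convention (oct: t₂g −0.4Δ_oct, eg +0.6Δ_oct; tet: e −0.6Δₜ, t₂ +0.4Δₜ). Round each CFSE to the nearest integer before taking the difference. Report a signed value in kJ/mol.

-16

In an octahedral site d¹ (HS) is t₂g¹ eg⁰, giving CFSE(oct) = -0.4Δ_oct = -47 kJ/mol.
Tetrahedral e¹ t₂⁰ gives -0.6Δₜ = -0.6 × (4/9) × 118 = -31 kJ/mol.
Subtracting, OSPE = -47 − (-31) = -16 kJ/mol.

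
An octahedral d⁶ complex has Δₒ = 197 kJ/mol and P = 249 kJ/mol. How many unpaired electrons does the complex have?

4

With Δₒ < P the complex is high-spin.
Filling d⁶ accordingly: t₂g⁴ eg².
Unpaired electrons: 4.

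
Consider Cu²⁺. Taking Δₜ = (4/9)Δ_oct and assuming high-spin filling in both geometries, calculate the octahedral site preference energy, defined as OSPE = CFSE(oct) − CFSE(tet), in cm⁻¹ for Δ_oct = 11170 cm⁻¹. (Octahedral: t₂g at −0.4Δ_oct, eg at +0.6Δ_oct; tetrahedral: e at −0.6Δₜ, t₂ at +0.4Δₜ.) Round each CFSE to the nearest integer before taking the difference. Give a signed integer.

-4716

Group 11 minus oxidation state +2 gives a d⁹ configuration for Cu²⁺.
Octahedral high-spin t2g^6 e_g^3: CFSE = -0.6 × 11170 = -6702 cm⁻¹.
In a tetrahedral site the filling is e^4 t2^5: CFSE(tet) = -0.4Δₜ = -0.4 × (4/9)(11170) = -1986 cm⁻¹.
OSPE = -6702 − (-1986) = -4716 cm⁻¹.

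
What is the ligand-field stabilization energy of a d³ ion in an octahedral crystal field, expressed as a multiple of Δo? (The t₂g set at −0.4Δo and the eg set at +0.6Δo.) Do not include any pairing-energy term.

Configuration: t₂g³ eg⁰.
CFSE = 3(-0.4Δo) + 0(0.6Δo) = -1.2Δo + 0.0Δo = -1.2Δo.

-1.2 Δo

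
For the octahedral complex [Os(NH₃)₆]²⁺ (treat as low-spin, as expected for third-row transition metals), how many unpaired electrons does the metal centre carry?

NH₃ is neutral, so the +2 overall charge sits on Os: oxidation state +2.
Group 8 minus oxidation state +2 gives a d⁶ configuration for Os²⁺.
Configuration: t2g^6 e_g^0, giving 0 unpaired electrons.

0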